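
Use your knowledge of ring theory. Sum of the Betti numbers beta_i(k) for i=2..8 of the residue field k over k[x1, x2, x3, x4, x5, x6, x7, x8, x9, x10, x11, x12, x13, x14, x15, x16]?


Koszul resolution: beta_i(k)=C(n,i), n=16
C(16,2)=120, C(16,3)=560, C(16,4)=1820, C(16,5)=4368, C(16,6)=8008, C(16,7)=11440, C(16,8)=12870
Sum=39186


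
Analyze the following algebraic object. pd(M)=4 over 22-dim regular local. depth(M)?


pd+depth=depth(R)=22
depth=22-4=18


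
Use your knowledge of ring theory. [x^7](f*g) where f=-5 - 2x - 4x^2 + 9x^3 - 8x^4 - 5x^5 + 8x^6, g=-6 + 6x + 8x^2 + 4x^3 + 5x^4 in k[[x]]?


[x^7] = sum a_i*b_j, i+j=7
  9*5=45
  -8*4=-32
  -5*8=-40
  8*6=48
Sum=21


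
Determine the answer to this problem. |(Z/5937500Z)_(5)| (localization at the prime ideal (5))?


5-primary part: 5937500=5^7*76
Size=5^7=78125


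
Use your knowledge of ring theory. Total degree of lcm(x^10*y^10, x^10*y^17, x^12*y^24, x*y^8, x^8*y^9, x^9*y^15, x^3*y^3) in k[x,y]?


lcm = componentwise max:
x: max(10,10,12,1,8,9,3)=12
y: max(10,17,24,8,9,15,3)=24
Total=12+24=36


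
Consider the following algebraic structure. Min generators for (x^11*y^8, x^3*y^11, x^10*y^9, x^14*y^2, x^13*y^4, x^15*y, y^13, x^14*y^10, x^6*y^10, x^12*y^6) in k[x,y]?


Remove redundant (divisible by others).
x^14*y^10 redundant.
Min: x^15*y, x^14*y^2, x^13*y^4, x^12*y^6, x^11*y^8, x^10*y^9, x^6*y^10, x^3*y^11, y^13
Count=9


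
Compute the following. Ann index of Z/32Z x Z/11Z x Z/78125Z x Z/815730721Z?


Exponent = lcm of the cyclic orders; pairwise coprime => product.
2^5*11^1*5^7*13^8=32*11*78125*815730721=22432594827500000


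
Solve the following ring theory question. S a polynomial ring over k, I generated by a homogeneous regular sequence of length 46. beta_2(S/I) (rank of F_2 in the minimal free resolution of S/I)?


Regular sequence => Koszul complex is the minimal free resolution.
Syz_1 minimally generated by Koszul relations f_i*e_j - f_j*e_i (i<j): mu(Syz_1) = beta_2 = C(m,2) = m(m-1)/2
m=46
46*45/2 = 1035


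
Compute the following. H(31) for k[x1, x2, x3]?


C(d+n-1,n-1)=C(33,2)=528


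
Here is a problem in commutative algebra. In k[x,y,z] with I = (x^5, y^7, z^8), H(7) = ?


Need i<5, j<7, k<8 with i+j+k=7.
For each i, j ranges over max(0,7-i-7)..min(6,7-i):
  i=0: j in [0,6] -> 7
  i=1: j in [0,6] -> 7
  i=2: j in [0,5] -> 6
  i=3: j in [0,4] -> 5
  i=4: j in [0,3] -> 4
H(7) = 7+7+6+5+4 = 29


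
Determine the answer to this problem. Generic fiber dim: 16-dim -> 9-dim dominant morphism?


dim(fiber)=dim(X)-dim(Y)=16-9=7


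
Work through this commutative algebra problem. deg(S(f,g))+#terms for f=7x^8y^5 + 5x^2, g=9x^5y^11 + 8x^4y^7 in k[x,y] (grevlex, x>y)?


LT(f)=7x^8y^5, LT(g)=9x^5y^11
lcm(LM)=x^8y^11
S(f,g) (scaled by 63 to clear denominators) = 9y^6*f - 7x^3*g = -56x^7y^7 + 45x^2y^6
2 terms, deg 14.
14+2=16


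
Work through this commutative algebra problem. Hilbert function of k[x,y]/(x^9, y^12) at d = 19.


k[x,y], I = (x^9, y^12), d = 19
Need i < 9 and d-i < 12.
Range: 8 <= i <= 8.
H(19) = 1


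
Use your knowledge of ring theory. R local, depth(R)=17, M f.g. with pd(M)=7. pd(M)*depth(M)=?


pd+depth=17
depth=17-7=10
pd*depth=7*10=70


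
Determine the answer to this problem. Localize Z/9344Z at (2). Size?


2-primary part: 9344=2^7*73
Size=2^7=128


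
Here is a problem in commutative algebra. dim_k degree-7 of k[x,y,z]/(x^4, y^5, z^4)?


Need i<4, j<5, k<4 with i+j+k=7.
For each i, j ranges over max(0,7-i-3)..min(4,7-i):
  i=0: j in [4,4] -> 1
  i=1: j in [3,4] -> 2
  i=2: j in [2,4] -> 3
  i=3: j in [1,4] -> 4
H(7) = 1+2+3+4 = 10


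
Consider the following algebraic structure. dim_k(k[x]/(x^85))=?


Basis: 1,x,...,x^84
dim=85


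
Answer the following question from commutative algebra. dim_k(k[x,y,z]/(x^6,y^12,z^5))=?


Basis: x^iy^jz^k, i<6,j<12,k<5
6*12*5=360


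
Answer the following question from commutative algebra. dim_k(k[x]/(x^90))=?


Basis: 1,x,...,x^89
dim=90


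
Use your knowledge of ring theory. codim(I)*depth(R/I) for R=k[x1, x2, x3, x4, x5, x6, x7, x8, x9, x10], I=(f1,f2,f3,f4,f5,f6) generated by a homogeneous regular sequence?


codim=6, depth=dim(R/I)=10-6=4
Product=6*4=24


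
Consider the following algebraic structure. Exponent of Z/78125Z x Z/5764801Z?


Exponent = lcm of the cyclic orders; pairwise coprime => product.
5^7*7^8=78125*5764801=450375078125


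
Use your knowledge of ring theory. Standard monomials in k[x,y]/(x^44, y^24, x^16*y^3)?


k[x,y]/I, I = (x^44, y^24, x^16*y^3)
Rect: 44x24=1056. Corner: (44-16)x(24-3)=588.
dim = 1056-588 = 468


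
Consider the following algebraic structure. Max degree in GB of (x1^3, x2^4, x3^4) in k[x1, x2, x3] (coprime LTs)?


Pure powers, coprime LTs => already GB.
Degrees: 3, 4, 4
Max=4


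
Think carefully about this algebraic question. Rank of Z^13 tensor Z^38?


rank(M(x)N) = rank(M)*rank(N)
13*38 = 494


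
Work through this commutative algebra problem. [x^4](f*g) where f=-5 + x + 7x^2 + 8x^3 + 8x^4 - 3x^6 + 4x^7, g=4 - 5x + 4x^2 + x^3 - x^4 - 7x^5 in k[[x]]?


[x^4] = sum a_i*b_j, i+j=4
  -5*-1=5
  1*1=1
  7*4=28
  8*-5=-40
  8*4=32
Sum=26


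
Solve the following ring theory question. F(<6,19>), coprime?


gcd(6,19)=1 => F=ab-a-b=6*19-6-19=114-25=89


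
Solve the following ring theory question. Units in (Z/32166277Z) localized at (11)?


Local ring = Z/14641Z.
phi(14641) = 11^3*(11-1) = 13310


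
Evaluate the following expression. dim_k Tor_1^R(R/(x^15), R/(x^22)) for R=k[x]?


Tor_1(R/I,R/J)=(I cap J)/IJ=(x^22)/(x^37)
dim=37-22=min(15,22)=15


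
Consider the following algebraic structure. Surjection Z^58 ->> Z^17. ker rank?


rank(ker) = 58-17 = 41


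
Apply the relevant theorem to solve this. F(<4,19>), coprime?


gcd(4,19)=1 => F=ab-a-b=4*19-4-19=76-23=53


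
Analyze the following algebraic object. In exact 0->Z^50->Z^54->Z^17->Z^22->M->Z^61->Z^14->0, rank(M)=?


Alt sum=0:
(-1)^0*50 + (-1)^1*54 + (-1)^2*17 + (-1)^3*22 + (-1)^4*? + (-1)^5*61 + (-1)^6*14=0
rank(M)=56


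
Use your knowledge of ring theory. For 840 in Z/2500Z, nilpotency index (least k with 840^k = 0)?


840^k mod 2500:
k=1: 840
k=2: 600
k=3: 1500
k=4: 0
First zero at k = 4


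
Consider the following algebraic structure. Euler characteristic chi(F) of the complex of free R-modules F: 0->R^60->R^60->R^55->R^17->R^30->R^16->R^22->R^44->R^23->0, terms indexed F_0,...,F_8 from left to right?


chi = sum (-1)^i * rank:
(-1)^0*60=60
(-1)^1*60=-60
(-1)^2*55=55
(-1)^3*17=-17
(-1)^4*30=30
(-1)^5*16=-16
(-1)^6*22=22
(-1)^7*44=-44
(-1)^8*23=23
chi=53


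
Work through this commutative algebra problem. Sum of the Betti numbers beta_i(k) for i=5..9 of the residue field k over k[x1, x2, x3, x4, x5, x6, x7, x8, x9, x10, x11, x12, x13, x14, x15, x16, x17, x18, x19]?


Koszul resolution: beta_i(k)=C(n,i), n=19
C(19,5)=11628, C(19,6)=27132, C(19,7)=50388, C(19,8)=75582, C(19,9)=92378
Sum=257108


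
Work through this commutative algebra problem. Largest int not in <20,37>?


gcd(20,37)=1 => F=ab-a-b=20*37-20-37=740-57=683


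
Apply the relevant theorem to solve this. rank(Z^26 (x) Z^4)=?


rank(M(x)N) = rank(M)*rank(N)
26*4 = 104


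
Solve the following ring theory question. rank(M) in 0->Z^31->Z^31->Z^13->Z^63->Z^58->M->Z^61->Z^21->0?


Alt sum=0:
(-1)^0*31 + (-1)^1*31 + (-1)^2*13 + (-1)^3*63 + (-1)^4*58 + (-1)^5*? + (-1)^6*61 + (-1)^7*21=0
rank(M)=48


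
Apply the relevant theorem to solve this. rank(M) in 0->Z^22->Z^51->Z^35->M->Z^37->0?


Alt sum=0:
(-1)^0*22 + (-1)^1*51 + (-1)^2*35 + (-1)^3*? + (-1)^4*37=0
rank(M)=43


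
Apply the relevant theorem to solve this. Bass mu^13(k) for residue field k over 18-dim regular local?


C(n,i)=C(18,13)=8568


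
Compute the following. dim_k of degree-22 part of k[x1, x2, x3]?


C(d+n-1,n-1)=C(24,2)=276


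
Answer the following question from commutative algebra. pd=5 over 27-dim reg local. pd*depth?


pd+depth=27
depth=27-5=22
pd*depth=5*22=110


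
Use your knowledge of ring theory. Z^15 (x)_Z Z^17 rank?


rank(M(x)N) = rank(M)*rank(N)
15*17 = 255


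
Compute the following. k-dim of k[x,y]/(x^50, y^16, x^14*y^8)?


k[x,y]/I, I = (x^50, y^16, x^14*y^8)
Rect: 50x16=800. Corner: (50-14)x(16-8)=288.
dim = 800-288 = 512


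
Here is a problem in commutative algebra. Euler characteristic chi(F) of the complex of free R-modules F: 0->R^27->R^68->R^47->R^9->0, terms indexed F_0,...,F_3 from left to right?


chi = sum (-1)^i * rank:
(-1)^0*27=27
(-1)^1*68=-68
(-1)^2*47=47
(-1)^3*9=-9
chi=-3


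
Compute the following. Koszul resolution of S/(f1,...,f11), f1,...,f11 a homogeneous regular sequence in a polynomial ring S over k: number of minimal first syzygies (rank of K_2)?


Regular sequence => Koszul complex is the minimal free resolution.
Syz_1 minimally generated by Koszul relations f_i*e_j - f_j*e_i (i<j): mu(Syz_1) = beta_2 = C(m,2) = m(m-1)/2
m=11
11*10/2 = 55


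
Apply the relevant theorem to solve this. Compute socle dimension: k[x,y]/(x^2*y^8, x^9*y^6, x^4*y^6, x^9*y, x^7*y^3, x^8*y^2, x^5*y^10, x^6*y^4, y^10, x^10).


Socle = ann(m) = span of standard monomials u with x*u, y*u in I (staircase corners).
Redundant generators: x^9*y^6, x^5*y^10
Minimal generators: x^10, x^9*y, x^8*y^2, x^7*y^3, x^6*y^4, x^4*y^6, x^2*y^8, y^10
Corners: xy^9, x^3y^7, x^5y^5, x^6y^3, x^7y^2, x^8y, x^9
Socle dim=7


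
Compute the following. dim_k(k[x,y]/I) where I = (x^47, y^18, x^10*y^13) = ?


k[x,y]/I, I = (x^47, y^18, x^10*y^13)
Rect: 47x18=846. Corner: (47-10)x(18-13)=185.
dim = 846-185 = 661


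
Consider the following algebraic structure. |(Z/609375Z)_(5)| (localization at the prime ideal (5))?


5-primary part: 609375=5^6*39
Size=5^6=15625


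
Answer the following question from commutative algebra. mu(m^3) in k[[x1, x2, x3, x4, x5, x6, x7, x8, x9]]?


C(n+d-1,d)=C(11,3)=165


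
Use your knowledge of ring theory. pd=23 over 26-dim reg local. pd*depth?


pd+depth=26
depth=26-23=3
pd*depth=23*3=69


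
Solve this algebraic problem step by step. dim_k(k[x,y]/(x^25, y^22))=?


Basis: x^i*y^j, i<25, j<22
25*22=550


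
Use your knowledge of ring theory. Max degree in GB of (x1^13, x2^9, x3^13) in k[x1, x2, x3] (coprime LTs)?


Pure powers, coprime LTs => already GB.
Degrees: 13, 9, 13
Max=13


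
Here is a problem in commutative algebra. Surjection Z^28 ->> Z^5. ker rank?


rank(ker) = 28-5 = 23


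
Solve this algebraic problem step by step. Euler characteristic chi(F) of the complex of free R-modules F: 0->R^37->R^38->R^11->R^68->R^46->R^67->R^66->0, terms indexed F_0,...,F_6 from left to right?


chi = sum (-1)^i * rank:
(-1)^0*37=37
(-1)^1*38=-38
(-1)^2*11=11
(-1)^3*68=-68
(-1)^4*46=46
(-1)^5*67=-67
(-1)^6*66=66
chi=-13


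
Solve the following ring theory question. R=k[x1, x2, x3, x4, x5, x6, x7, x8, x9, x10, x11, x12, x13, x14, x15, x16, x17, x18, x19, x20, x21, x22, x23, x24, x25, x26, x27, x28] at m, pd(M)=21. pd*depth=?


pd+depth=28
depth=28-21=7
pd*depth=21*7=147


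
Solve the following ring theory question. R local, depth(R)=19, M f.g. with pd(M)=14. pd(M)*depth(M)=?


pd+depth=19
depth=19-14=5
pd*depth=14*5=70


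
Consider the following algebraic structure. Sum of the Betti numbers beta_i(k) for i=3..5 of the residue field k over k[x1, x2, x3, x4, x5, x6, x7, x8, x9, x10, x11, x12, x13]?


Koszul resolution: beta_i(k)=C(n,i), n=13
C(13,3)=286, C(13,4)=715, C(13,5)=1287
Sum=2288


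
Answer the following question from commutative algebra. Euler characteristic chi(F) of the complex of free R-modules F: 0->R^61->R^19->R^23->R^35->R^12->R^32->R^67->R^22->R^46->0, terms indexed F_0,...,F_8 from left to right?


chi = sum (-1)^i * rank:
(-1)^0*61=61
(-1)^1*19=-19
(-1)^2*23=23
(-1)^3*35=-35
(-1)^4*12=12
(-1)^5*32=-32
(-1)^6*67=67
(-1)^7*22=-22
(-1)^8*46=46
chi=101


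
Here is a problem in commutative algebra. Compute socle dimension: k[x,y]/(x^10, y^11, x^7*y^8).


Socle = ann(m) = span of standard monomials u with x*u, y*u in I (staircase corners).
Minimal generators: x^10, x^7*y^8, y^11
Corners: x^6y^10, x^9y^7
Socle dim=2


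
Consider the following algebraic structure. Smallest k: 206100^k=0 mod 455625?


206100^k mod 455625:
k=1: 206100
k=2: 202500
k=3: 0
First zero at k = 3


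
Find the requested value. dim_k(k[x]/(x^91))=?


Basis: 1,x,...,x^90
dim=91


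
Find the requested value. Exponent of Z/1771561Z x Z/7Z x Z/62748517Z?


Exponent = lcm of the cyclic orders; pairwise coprime => product.
11^6*7^1*13^7=1771561*7*62748517=778139778675259


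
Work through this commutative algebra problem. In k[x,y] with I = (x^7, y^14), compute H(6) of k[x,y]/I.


k[x,y], I = (x^7, y^14), d = 6
Need i < 7 and d-i < 14.
Range: 0 <= i <= 6.
H(6) = 7


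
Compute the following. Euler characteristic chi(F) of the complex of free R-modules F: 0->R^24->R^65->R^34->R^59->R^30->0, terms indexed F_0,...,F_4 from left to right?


chi = sum (-1)^i * rank:
(-1)^0*24=24
(-1)^1*65=-65
(-1)^2*34=34
(-1)^3*59=-59
(-1)^4*30=30
chi=-36


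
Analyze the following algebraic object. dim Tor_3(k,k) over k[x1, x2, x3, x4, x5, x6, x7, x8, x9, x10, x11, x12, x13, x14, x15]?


Koszul: C(n,i)=C(15,3)=455


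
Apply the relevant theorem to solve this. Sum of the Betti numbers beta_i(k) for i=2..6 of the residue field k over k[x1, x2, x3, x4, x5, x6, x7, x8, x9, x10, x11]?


Koszul resolution: beta_i(k)=C(n,i), n=11
C(11,2)=55, C(11,3)=165, C(11,4)=330, C(11,5)=462, C(11,6)=462
Sum=1474


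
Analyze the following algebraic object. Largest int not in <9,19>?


gcd(9,19)=1 => F=ab-a-b=9*19-9-19=171-28=143


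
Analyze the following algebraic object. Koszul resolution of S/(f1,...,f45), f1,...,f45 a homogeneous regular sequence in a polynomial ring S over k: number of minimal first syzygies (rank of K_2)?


Regular sequence => Koszul complex is the minimal free resolution.
Syz_1 minimally generated by Koszul relations f_i*e_j - f_j*e_i (i<j): mu(Syz_1) = beta_2 = C(m,2) = m(m-1)/2
m=45
45*44/2 = 990


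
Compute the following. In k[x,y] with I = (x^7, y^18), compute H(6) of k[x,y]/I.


k[x,y], I = (x^7, y^18), d = 6
Need i < 7 and d-i < 18.
Range: 0 <= i <= 6.
H(6) = 7


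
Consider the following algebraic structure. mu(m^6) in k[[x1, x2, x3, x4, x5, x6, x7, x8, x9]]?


C(n+d-1,d)=C(14,6)=3003


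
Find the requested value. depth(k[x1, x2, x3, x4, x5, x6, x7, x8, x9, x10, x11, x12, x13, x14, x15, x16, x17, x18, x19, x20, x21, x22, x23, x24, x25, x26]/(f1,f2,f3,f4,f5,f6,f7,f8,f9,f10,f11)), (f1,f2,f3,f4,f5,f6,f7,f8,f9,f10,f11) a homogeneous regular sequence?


depth(R)=26
depth(R/I)=26-11=15


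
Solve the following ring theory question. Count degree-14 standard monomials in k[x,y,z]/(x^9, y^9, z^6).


Need i<9, j<9, k<6 with i+j+k=14.
For each i, j ranges over max(0,14-i-5)..min(8,14-i):
  i=0: j in [9,8] -> 0
  i=1: j in [8,8] -> 1
  i=2: j in [7,8] -> 2
  i=3: j in [6,8] -> 3
  i=4: j in [5,8] -> 4
  i=5: j in [4,8] -> 5
  i=6: j in [3,8] -> 6
  i=7: j in [2,7] -> 6
  i=8: j in [1,6] -> 6
H(14) = 0+1+2+3+4+5+6+6+6 = 33


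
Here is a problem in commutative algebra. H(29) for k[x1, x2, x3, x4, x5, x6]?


C(d+n-1,n-1)=C(34,5)=278256


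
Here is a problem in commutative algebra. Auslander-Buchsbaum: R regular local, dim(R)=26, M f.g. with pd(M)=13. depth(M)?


pd+depth=depth(R)=26
depth=26-13=13


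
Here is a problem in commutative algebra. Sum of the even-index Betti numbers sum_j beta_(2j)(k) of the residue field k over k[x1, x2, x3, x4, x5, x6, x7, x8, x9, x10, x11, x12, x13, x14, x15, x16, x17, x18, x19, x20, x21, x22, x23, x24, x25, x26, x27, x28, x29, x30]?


Koszul resolution: beta_i(k)=C(n,i), n=30
sum_even C(30,i) = 2^(n-1) = 2^29 = 536870912


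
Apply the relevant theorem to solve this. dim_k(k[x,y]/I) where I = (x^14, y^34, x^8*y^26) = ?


k[x,y]/I, I = (x^14, y^34, x^8*y^26)
Rect: 14x34=476. Corner: (14-8)x(34-26)=48.
dim = 476-48 = 428


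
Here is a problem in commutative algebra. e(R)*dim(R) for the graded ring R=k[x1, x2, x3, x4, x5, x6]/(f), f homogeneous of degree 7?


e(R)=deg(f)=7, dim(R)=6-1=5
e*dim=7*5=35


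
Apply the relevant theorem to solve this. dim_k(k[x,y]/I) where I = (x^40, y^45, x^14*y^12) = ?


k[x,y]/I, I = (x^40, y^45, x^14*y^12)
Rect: 40x45=1800. Corner: (40-14)x(45-12)=858.
dim = 1800-858 = 942


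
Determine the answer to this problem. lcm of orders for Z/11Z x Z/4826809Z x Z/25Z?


Exponent = lcm of the cyclic orders; pairwise coprime => product.
11^1*13^6*5^2=11*4826809*25=1327372475


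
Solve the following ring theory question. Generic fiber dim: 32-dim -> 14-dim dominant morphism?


dim(fiber)=dim(X)-dim(Y)=32-14=18


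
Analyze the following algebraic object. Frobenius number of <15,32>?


gcd(15,32)=1 => F=ab-a-b=15*32-15-32=480-47=433


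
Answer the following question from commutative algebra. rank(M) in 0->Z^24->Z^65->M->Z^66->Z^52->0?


Alt sum=0:
(-1)^0*24 + (-1)^1*65 + (-1)^2*? + (-1)^3*66 + (-1)^4*52=0
rank(M)=55


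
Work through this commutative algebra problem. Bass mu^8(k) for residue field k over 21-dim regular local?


C(n,i)=C(21,8)=203490


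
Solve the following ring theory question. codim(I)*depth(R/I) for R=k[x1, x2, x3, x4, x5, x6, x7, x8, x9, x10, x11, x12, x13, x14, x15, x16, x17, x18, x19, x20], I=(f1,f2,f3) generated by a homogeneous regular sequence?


codim=3, depth=dim(R/I)=20-3=17
Product=3*17=51


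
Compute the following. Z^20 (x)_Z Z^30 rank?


rank(M(x)N) = rank(M)*rank(N)
20*30 = 600


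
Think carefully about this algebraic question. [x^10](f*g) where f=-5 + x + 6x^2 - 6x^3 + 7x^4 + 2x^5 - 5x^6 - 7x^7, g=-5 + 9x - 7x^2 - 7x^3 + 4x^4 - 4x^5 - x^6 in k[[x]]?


[x^10] = sum a_i*b_j, i+j=10
  7*-1=-7
  2*-4=-8
  -5*4=-20
  -7*-7=49
Sum=14


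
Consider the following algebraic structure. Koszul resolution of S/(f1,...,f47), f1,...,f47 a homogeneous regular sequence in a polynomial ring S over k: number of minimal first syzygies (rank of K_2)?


Regular sequence => Koszul complex is the minimal free resolution.
Syz_1 minimally generated by Koszul relations f_i*e_j - f_j*e_i (i<j): mu(Syz_1) = beta_2 = C(m,2) = m(m-1)/2
m=47
47*46/2 = 1081


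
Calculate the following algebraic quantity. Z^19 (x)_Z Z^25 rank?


rank(M(x)N) = rank(M)*rank(N)
19*25 = 475


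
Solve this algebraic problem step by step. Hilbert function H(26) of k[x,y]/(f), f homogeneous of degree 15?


H(t)=d for t>=d-1.
d=15, t=26
H(26)=15


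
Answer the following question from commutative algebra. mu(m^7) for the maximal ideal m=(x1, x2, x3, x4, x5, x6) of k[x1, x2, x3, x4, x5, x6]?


Graded Nakayama: mu(m^d) = dim_k (m^d/m^(d+1)) = #degree-7 monomials in 6 vars
C(n+d-1,d)=C(12,7)=792


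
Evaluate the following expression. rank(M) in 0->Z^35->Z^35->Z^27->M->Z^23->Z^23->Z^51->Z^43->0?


Alt sum=0:
(-1)^0*35 + (-1)^1*35 + (-1)^2*27 + (-1)^3*? + (-1)^4*23 + (-1)^5*23 + (-1)^6*51 + (-1)^7*43=0
rank(M)=35


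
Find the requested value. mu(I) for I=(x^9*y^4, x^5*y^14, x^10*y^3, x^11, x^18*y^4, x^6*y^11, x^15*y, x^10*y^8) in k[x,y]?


Remove redundant (divisible by others).
x^15*y redundant.
x^18*y^4 redundant.
x^10*y^8 redundant.
Min: x^11, x^10*y^3, x^9*y^4, x^6*y^11, x^5*y^14
Count=5


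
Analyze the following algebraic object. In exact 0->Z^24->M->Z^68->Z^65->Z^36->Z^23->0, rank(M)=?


Alt sum=0:
(-1)^0*24 + (-1)^1*? + (-1)^2*68 + (-1)^3*65 + (-1)^4*36 + (-1)^5*23=0
rank(M)=40


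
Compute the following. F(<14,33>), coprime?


gcd(14,33)=1 => F=ab-a-b=14*33-14-33=462-47=415


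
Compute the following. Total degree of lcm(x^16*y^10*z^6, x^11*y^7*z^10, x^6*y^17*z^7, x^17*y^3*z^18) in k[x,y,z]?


lcm = componentwise max:
x: max(16,11,6,17)=17
y: max(10,7,17,3)=17
z: max(6,10,7,18)=18
Total=17+17+18=52


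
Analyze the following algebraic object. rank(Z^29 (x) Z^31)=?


rank(M(x)N) = rank(M)*rank(N)
29*31 = 899


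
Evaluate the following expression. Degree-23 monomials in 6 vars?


C(d+n-1,n-1)=C(28,5)=98280


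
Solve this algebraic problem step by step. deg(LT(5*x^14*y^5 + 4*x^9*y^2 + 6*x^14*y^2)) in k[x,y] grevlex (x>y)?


LT: 5*x^14*y^5
deg_x=14, deg_y=5
Total=14+5=19


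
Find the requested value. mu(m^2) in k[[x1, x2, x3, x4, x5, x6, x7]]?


C(n+d-1,d)=C(8,2)=28


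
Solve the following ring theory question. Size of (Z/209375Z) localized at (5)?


5-primary part: 209375=5^5*67
Size=5^5=3125


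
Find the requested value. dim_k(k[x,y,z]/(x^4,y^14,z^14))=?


Basis: x^iy^jz^k, i<4,j<14,k<14
4*14*14=784


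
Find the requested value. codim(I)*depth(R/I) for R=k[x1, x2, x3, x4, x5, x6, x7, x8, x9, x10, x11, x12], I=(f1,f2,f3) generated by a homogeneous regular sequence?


codim=3, depth=dim(R/I)=12-3=9
Product=3*9=27


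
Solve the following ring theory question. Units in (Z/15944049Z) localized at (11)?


Local ring = Z/1771561Z.
phi(1771561) = 11^5*(11-1) = 1610510


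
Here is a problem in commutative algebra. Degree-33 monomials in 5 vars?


C(d+n-1,n-1)=C(37,4)=66045


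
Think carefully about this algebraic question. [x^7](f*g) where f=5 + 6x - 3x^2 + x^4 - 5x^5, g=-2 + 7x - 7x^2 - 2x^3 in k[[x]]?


[x^7] = sum a_i*b_j, i+j=7
  1*-2=-2
  -5*-7=35
Sum=33


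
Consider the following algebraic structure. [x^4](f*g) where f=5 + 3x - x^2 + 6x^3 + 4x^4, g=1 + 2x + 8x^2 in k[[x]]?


[x^4] = sum a_i*b_j, i+j=4
  -1*8=-8
  6*2=12
  4*1=4
Sum=8


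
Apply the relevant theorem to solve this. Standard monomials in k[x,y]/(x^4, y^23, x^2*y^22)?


k[x,y]/I, I = (x^4, y^23, x^2*y^22)
Rect: 4x23=92. Corner: (4-2)x(23-22)=2.
dim = 92-2 = 90


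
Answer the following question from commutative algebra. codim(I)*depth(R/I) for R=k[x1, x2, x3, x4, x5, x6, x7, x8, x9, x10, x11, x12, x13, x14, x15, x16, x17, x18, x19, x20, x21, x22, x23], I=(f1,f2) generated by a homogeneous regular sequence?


codim=2, depth=dim(R/I)=23-2=21
Product=2*21=42


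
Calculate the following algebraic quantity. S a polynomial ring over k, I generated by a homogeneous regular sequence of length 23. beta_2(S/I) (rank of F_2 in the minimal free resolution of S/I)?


Regular sequence => Koszul complex is the minimal free resolution.
Syz_1 minimally generated by Koszul relations f_i*e_j - f_j*e_i (i<j): mu(Syz_1) = beta_2 = C(m,2) = m(m-1)/2
m=23
23*22/2 = 253


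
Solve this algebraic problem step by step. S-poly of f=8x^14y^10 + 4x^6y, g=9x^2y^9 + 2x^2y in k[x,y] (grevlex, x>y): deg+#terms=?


LT(f)=8x^14y^10, LT(g)=9x^2y^9
lcm(LM)=x^14y^10
S(f,g) (scaled by 72 to clear denominators) = 9*f - 8x^12y*g = -16x^14y^2 + 36x^6y
2 terms, deg 16.
16+2=18


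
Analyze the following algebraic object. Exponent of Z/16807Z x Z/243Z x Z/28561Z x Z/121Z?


Exponent = lcm of the cyclic orders; pairwise coprime => product.
7^5*3^5*13^4*11^2=16807*243*28561*121=14114167047981


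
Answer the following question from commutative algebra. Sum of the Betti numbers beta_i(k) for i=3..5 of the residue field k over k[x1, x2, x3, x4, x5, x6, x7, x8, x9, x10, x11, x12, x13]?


Koszul resolution: beta_i(k)=C(n,i), n=13
C(13,3)=286, C(13,4)=715, C(13,5)=1287
Sum=2288


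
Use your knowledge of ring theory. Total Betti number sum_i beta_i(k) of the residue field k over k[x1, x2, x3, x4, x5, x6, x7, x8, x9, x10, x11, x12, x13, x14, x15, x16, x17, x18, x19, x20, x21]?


Koszul resolution: beta_i(k)=C(n,i), n=21
sum_i C(21,i) = 2^21 = 2097152


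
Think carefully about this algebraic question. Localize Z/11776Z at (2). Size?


2-primary part: 11776=2^9*23
Size=2^9=512


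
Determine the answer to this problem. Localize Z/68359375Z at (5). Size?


5-primary part: 68359375=5^10*7
Size=5^10=9765625


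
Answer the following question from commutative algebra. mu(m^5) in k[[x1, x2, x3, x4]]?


C(n+d-1,d)=C(8,5)=56


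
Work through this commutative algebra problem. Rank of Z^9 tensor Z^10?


rank(M(x)N) = rank(M)*rank(N)
9*10 = 90


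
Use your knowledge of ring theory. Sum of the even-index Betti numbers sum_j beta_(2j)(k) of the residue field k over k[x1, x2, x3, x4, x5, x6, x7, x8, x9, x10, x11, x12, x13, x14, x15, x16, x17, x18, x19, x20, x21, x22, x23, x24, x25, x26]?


Koszul resolution: beta_i(k)=C(n,i), n=26
sum_even C(26,i) = 2^(n-1) = 2^25 = 33554432


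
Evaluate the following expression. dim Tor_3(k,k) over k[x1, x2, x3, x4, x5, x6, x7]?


Koszul: C(n,i)=C(7,3)=35


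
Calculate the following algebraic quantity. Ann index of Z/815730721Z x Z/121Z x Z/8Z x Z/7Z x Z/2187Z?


Exponent = lcm of the cyclic orders; pairwise coprime => product.
13^8*11^2*2^3*7^1*3^7=815730721*121*8*7*2187=12088404916339752


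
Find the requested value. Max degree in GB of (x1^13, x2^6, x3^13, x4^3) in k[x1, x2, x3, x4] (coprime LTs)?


Pure powers, coprime LTs => already GB.
Degrees: 13, 6, 13, 3
Max=13


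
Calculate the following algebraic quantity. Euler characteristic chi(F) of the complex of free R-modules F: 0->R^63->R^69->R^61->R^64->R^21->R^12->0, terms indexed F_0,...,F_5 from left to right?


chi = sum (-1)^i * rank:
(-1)^0*63=63
(-1)^1*69=-69
(-1)^2*61=61
(-1)^3*64=-64
(-1)^4*21=21
(-1)^5*12=-12
chi=0


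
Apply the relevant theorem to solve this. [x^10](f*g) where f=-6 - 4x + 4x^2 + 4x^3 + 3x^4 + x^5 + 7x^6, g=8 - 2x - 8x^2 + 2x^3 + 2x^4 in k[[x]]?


[x^10] = sum a_i*b_j, i+j=10
  7*2=14
Sum=14


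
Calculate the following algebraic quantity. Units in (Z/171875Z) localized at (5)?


Local ring = Z/15625Z.
phi(15625) = 5^5*(5-1) = 12500


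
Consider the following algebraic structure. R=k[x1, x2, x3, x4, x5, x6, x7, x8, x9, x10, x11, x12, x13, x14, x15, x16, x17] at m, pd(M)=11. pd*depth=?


pd+depth=17
depth=17-11=6
pd*depth=11*6=66


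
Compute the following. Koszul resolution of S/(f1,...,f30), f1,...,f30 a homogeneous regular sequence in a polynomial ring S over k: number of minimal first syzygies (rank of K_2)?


Regular sequence => Koszul complex is the minimal free resolution.
Syz_1 minimally generated by Koszul relations f_i*e_j - f_j*e_i (i<j): mu(Syz_1) = beta_2 = C(m,2) = m(m-1)/2
m=30
30*29/2 = 435


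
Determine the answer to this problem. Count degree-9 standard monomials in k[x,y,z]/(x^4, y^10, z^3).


Need i<4, j<10, k<3 with i+j+k=9.
For each i, j ranges over max(0,9-i-2)..min(9,9-i):
  i=0: j in [7,9] -> 3
  i=1: j in [6,8] -> 3
  i=2: j in [5,7] -> 3
  i=3: j in [4,6] -> 3
H(9) = 3+3+3+3 = 12


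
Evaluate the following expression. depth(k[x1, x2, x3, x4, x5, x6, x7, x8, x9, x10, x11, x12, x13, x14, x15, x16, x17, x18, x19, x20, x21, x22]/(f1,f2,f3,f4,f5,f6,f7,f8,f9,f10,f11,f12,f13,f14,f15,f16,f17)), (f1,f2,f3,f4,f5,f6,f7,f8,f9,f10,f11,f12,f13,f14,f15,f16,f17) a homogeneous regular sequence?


depth(R)=22
depth(R/I)=22-17=5


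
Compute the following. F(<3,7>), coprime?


gcd(3,7)=1 => F=ab-a-b=3*7-3-7=21-10=11


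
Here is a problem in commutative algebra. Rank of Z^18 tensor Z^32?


rank(M(x)N) = rank(M)*rank(N)
18*32 = 576


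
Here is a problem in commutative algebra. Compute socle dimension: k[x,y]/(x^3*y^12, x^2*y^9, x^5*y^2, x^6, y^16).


Socle = ann(m) = span of standard monomials u with x*u, y*u in I (staircase corners).
Redundant generators: x^3*y^12
Minimal generators: x^6, x^5*y^2, x^2*y^9, y^16
Corners: xy^15, x^4y^8, x^5y
Socle dim=3


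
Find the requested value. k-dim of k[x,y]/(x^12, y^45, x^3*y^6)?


k[x,y]/I, I = (x^12, y^45, x^3*y^6)
Rect: 12x45=540. Corner: (12-3)x(45-6)=351.
dim = 540-351 = 189


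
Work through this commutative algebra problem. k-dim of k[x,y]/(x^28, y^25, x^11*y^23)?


k[x,y]/I, I = (x^28, y^25, x^11*y^23)
Rect: 28x25=700. Corner: (28-11)x(25-23)=34.
dim = 700-34 = 666


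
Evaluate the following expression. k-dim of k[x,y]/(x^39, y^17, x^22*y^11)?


k[x,y]/I, I = (x^39, y^17, x^22*y^11)
Rect: 39x17=663. Corner: (39-22)x(17-11)=102.
dim = 663-102 = 561


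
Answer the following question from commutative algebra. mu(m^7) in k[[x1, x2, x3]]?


C(n+d-1,d)=C(9,7)=36


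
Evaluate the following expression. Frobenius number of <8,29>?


gcd(8,29)=1 => F=ab-a-b=8*29-8-29=232-37=195


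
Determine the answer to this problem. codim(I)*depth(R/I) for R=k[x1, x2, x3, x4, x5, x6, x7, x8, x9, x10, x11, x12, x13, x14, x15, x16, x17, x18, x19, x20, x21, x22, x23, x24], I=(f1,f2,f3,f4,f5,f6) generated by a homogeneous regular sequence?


codim=6, depth=dim(R/I)=24-6=18
Product=6*18=108


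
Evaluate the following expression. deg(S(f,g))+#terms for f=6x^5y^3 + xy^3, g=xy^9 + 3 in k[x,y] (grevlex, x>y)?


LT(f)=6x^5y^3, LT(g)=xy^9
lcm(LM)=x^5y^9
S(f,g) (scaled by 6 to clear denominators) = y^6*f - 6x^4*g = xy^9 - 18x^4
2 terms, deg 10.
10+2=12


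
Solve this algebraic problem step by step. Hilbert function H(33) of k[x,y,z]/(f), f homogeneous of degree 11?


C(35,2)-C(24,2)=595-276=319


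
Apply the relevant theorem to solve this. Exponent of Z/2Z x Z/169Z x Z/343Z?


Exponent = lcm of the cyclic orders; pairwise coprime => product.
2^1*13^2*7^3=2*169*343=115934


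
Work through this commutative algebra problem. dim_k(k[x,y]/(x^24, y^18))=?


Basis: x^i*y^j, i<24, j<18
24*18=432


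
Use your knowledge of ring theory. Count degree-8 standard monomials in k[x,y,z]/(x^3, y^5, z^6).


Need i<3, j<5, k<6 with i+j+k=8.
For each i, j ranges over max(0,8-i-5)..min(4,8-i):
  i=0: j in [3,4] -> 2
  i=1: j in [2,4] -> 3
  i=2: j in [1,4] -> 4
H(8) = 2+3+4 = 9


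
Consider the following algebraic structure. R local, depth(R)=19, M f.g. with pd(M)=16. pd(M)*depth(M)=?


pd+depth=19
depth=19-16=3
pd*depth=16*3=48


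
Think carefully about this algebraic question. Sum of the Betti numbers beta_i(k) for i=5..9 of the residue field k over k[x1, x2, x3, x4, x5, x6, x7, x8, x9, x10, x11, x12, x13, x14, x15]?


Koszul resolution: beta_i(k)=C(n,i), n=15
C(15,5)=3003, C(15,6)=5005, C(15,7)=6435, C(15,8)=6435, C(15,9)=5005
Sum=25883


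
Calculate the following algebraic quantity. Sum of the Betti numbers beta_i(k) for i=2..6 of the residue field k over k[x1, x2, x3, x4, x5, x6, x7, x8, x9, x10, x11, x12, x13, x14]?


Koszul resolution: beta_i(k)=C(n,i), n=14
C(14,2)=91, C(14,3)=364, C(14,4)=1001, C(14,5)=2002, C(14,6)=3003
Sum=6461


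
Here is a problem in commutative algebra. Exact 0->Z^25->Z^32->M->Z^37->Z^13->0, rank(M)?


Alt sum=0:
(-1)^0*25 + (-1)^1*32 + (-1)^2*? + (-1)^3*37 + (-1)^4*13=0
rank(M)=31


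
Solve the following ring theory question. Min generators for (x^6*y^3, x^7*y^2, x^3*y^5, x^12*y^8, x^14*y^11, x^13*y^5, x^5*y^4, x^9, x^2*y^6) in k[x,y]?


Remove redundant (divisible by others).
x^14*y^11 redundant.
x^12*y^8 redundant.
x^13*y^5 redundant.
Min: x^9, x^7*y^2, x^6*y^3, x^5*y^4, x^3*y^5, x^2*y^6
Count=6


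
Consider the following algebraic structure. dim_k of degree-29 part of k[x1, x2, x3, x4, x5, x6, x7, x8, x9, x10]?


C(d+n-1,n-1)=C(38,9)=163011640


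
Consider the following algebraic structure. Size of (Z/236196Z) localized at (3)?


3-primary part: 236196=3^10*4
Size=3^10=59049


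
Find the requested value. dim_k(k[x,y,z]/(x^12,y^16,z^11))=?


Basis: x^iy^jz^k, i<12,j<16,k<11
12*16*11=2112


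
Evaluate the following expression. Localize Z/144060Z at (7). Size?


7-primary part: 144060=7^4*60
Size=7^4=2401


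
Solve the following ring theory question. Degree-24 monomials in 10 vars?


C(d+n-1,n-1)=C(33,9)=38567100


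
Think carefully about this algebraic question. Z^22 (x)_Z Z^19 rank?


rank(M(x)N) = rank(M)*rank(N)
22*19 = 418


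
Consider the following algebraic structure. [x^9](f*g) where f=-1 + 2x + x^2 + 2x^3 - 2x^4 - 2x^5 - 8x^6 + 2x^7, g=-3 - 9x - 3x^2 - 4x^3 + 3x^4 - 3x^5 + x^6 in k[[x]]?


[x^9] = sum a_i*b_j, i+j=9
  2*1=2
  -2*-3=6
  -2*3=-6
  -8*-4=32
  2*-3=-6
Sum=28


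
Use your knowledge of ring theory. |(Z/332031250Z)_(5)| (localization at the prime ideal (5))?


5-primary part: 332031250=5^10*34
Size=5^10=9765625


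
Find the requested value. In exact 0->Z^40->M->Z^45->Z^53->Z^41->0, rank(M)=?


Alt sum=0:
(-1)^0*40 + (-1)^1*? + (-1)^2*45 + (-1)^3*53 + (-1)^4*41=0
rank(M)=73


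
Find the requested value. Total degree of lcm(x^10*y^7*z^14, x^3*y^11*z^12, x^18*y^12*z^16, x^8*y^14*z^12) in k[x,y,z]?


lcm = componentwise max:
x: max(10,3,18,8)=18
y: max(7,11,12,14)=14
z: max(14,12,16,12)=16
Total=18+14+16=48


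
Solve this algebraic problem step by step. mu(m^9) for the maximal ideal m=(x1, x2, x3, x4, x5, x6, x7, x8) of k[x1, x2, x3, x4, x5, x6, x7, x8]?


Graded Nakayama: mu(m^d) = dim_k (m^d/m^(d+1)) = #degree-9 monomials in 8 vars
C(n+d-1,d)=C(16,9)=11440


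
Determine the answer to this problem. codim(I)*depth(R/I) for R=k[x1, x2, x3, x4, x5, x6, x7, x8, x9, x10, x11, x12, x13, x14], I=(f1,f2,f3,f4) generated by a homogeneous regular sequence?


codim=4, depth=dim(R/I)=14-4=10
Product=4*10=40


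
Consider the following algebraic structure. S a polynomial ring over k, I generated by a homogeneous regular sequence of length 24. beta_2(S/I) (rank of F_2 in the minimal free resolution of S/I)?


Regular sequence => Koszul complex is the minimal free resolution.
Syz_1 minimally generated by Koszul relations f_i*e_j - f_j*e_i (i<j): mu(Syz_1) = beta_2 = C(m,2) = m(m-1)/2
m=24
24*23/2 = 276


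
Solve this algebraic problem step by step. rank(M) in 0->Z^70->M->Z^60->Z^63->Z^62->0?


Alt sum=0:
(-1)^0*70 + (-1)^1*? + (-1)^2*60 + (-1)^3*63 + (-1)^4*62=0
rank(M)=129


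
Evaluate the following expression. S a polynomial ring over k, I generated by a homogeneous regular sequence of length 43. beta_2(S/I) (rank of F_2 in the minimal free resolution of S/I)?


Regular sequence => Koszul complex is the minimal free resolution.
Syz_1 minimally generated by Koszul relations f_i*e_j - f_j*e_i (i<j): mu(Syz_1) = beta_2 = C(m,2) = m(m-1)/2
m=43
43*42/2 = 903


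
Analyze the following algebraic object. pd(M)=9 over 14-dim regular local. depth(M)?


pd+depth=depth(R)=14
depth=14-9=5


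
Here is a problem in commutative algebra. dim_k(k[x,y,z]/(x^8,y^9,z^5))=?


Basis: x^iy^jz^k, i<8,j<9,k<5
8*9*5=360


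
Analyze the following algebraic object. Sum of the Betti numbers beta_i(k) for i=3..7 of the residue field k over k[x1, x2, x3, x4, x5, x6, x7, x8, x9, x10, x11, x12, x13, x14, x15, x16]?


Koszul resolution: beta_i(k)=C(n,i), n=16
C(16,3)=560, C(16,4)=1820, C(16,5)=4368, C(16,6)=8008, C(16,7)=11440
Sum=26196


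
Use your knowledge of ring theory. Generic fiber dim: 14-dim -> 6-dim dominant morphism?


dim(fiber)=dim(X)-dim(Y)=14-6=8


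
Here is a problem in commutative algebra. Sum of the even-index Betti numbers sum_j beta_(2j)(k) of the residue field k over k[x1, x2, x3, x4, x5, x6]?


Koszul resolution: beta_i(k)=C(n,i), n=6
sum_even C(6,i) = 2^(n-1) = 2^5 = 32


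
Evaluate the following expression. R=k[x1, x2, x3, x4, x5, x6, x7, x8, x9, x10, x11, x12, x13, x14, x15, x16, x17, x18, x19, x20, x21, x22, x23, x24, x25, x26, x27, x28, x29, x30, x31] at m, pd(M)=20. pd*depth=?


pd+depth=31
depth=31-20=11
pd*depth=20*11=220


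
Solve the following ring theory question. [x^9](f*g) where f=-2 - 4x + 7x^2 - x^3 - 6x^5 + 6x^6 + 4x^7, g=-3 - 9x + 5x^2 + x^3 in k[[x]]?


[x^9] = sum a_i*b_j, i+j=9
  6*1=6
  4*5=20
Sum=26


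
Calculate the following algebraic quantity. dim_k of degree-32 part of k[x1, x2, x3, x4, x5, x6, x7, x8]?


C(d+n-1,n-1)=C(39,7)=15380937


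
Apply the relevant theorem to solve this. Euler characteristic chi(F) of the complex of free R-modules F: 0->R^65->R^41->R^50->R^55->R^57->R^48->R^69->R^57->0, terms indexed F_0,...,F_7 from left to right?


chi = sum (-1)^i * rank:
(-1)^0*65=65
(-1)^1*41=-41
(-1)^2*50=50
(-1)^3*55=-55
(-1)^4*57=57
(-1)^5*48=-48
(-1)^6*69=69
(-1)^7*57=-57
chi=40


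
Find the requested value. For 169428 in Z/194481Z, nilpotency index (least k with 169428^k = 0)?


169428^k mod 194481:
k=1: 169428
k=2: 62622
k=3: 9261
k=4: 0
First zero at k = 4


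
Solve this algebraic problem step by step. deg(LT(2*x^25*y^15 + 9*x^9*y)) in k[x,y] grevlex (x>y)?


LT: 2*x^25*y^15
deg_x=25, deg_y=15
Total=25+15=40


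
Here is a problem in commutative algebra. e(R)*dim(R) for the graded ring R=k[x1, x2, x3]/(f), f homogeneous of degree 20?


e(R)=deg(f)=20, dim(R)=3-1=2
e*dim=20*2=40


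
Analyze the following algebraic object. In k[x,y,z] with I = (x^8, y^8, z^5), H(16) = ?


Need i<8, j<8, k<5 with i+j+k=16.
For each i, j ranges over max(0,16-i-4)..min(7,16-i):
  i=0: j in [12,7] -> 0
  i=1: j in [11,7] -> 0
  i=2: j in [10,7] -> 0
  i=3: j in [9,7] -> 0
  i=4: j in [8,7] -> 0
  i=5: j in [7,7] -> 1
  i=6: j in [6,7] -> 2
  i=7: j in [5,7] -> 3
H(16) = 0+0+0+0+0+1+2+3 = 6


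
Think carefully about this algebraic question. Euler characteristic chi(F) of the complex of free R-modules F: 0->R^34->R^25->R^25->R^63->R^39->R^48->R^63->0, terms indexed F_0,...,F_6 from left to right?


chi = sum (-1)^i * rank:
(-1)^0*34=34
(-1)^1*25=-25
(-1)^2*25=25
(-1)^3*63=-63
(-1)^4*39=39
(-1)^5*48=-48
(-1)^6*63=63
chi=25


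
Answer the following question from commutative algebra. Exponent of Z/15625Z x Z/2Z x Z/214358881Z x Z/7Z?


Exponent = lcm of the cyclic orders; pairwise coprime => product.
5^6*2^1*11^8*7^1=15625*2*214358881*7=46891005218750


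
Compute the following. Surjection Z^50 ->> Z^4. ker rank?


rank(ker) = 50-4 = 46


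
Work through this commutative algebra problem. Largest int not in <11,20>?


gcd(11,20)=1 => F=ab-a-b=11*20-11-20=220-31=189


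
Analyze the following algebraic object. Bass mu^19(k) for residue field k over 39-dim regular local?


C(n,i)=C(39,19)=68923264410


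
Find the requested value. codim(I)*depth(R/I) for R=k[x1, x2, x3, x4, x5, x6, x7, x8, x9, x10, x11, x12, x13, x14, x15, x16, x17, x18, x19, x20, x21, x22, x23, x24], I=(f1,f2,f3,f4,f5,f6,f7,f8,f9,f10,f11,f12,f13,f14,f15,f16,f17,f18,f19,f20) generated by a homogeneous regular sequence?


codim=20, depth=dim(R/I)=24-20=4
Product=20*4=80


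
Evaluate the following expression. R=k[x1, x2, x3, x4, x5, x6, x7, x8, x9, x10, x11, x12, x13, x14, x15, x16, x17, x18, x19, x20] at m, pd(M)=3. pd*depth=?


pd+depth=20
depth=20-3=17
pd*depth=3*17=51


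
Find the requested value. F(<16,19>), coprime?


gcd(16,19)=1 => F=ab-a-b=16*19-16-19=304-35=269


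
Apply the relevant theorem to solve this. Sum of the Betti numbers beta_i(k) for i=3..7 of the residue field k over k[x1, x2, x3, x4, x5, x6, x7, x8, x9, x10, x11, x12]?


Koszul resolution: beta_i(k)=C(n,i), n=12
C(12,3)=220, C(12,4)=495, C(12,5)=792, C(12,6)=924, C(12,7)=792
Sum=3223


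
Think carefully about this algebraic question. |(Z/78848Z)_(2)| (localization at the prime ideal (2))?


2-primary part: 78848=2^10*77
Size=2^10=1024


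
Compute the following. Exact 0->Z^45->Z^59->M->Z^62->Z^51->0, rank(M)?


Alt sum=0:
(-1)^0*45 + (-1)^1*59 + (-1)^2*? + (-1)^3*62 + (-1)^4*51=0
rank(M)=25


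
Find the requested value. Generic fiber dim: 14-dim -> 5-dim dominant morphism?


dim(fiber)=dim(X)-dim(Y)=14-5=9


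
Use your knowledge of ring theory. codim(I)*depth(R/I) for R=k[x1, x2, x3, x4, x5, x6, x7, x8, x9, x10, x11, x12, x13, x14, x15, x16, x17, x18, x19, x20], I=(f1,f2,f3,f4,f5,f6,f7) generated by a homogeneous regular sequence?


codim=7, depth=dim(R/I)=20-7=13
Product=7*13=91
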